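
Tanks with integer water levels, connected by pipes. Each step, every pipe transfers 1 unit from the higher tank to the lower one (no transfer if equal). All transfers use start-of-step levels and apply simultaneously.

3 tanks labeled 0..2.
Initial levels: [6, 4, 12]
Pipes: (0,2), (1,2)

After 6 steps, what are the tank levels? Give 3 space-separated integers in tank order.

Step 1: flows [2->0,2->1] -> levels [7 5 10]
Step 2: flows [2->0,2->1] -> levels [8 6 8]
Step 3: flows [0=2,2->1] -> levels [8 7 7]
Step 4: flows [0->2,1=2] -> levels [7 7 8]
Step 5: flows [2->0,2->1] -> levels [8 8 6]
Step 6: flows [0->2,1->2] -> levels [7 7 8]

Answer: 7 7 8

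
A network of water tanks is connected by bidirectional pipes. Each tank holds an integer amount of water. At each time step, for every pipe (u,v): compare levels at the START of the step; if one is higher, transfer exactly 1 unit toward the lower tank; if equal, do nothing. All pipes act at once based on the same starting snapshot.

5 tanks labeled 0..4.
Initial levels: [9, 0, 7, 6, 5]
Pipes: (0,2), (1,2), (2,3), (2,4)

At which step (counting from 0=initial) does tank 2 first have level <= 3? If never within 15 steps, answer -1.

Answer: -1

Derivation:
Step 1: flows [0->2,2->1,2->3,2->4] -> levels [8 1 5 7 6]
Step 2: flows [0->2,2->1,3->2,4->2] -> levels [7 2 7 6 5]
Step 3: flows [0=2,2->1,2->3,2->4] -> levels [7 3 4 7 6]
Step 4: flows [0->2,2->1,3->2,4->2] -> levels [6 4 6 6 5]
Step 5: flows [0=2,2->1,2=3,2->4] -> levels [6 5 4 6 6]
Step 6: flows [0->2,1->2,3->2,4->2] -> levels [5 4 8 5 5]
Step 7: flows [2->0,2->1,2->3,2->4] -> levels [6 5 4 6 6]
  -> period-2 cycle (repeats step 5); tank 2 never drops to <=3
Tank 2 never reaches <=3 within 15 steps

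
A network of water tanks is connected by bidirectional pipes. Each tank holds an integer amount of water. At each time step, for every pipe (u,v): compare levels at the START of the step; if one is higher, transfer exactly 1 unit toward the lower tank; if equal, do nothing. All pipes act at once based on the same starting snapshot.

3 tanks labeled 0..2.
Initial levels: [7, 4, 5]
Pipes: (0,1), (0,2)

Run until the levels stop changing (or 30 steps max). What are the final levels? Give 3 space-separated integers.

Answer: 6 5 5

Derivation:
Step 1: flows [0->1,0->2] -> levels [5 5 6]
Step 2: flows [0=1,2->0] -> levels [6 5 5]
Step 3: flows [0->1,0->2] -> levels [4 6 6]
Step 4: flows [1->0,2->0] -> levels [6 5 5]
  -> period-2 cycle: step 4 state = step 2 state; never stabilizes
  -> state at step 30: (30-2) mod 2 = 0, same as step 2 -> [6 5 5]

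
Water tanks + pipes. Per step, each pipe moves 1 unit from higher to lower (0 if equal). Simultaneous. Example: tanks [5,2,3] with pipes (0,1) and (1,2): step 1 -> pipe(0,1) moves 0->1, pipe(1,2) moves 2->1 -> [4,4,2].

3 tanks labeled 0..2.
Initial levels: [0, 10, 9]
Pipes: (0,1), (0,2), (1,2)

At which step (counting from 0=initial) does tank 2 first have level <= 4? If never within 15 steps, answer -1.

Answer: -1

Derivation:
Step 1: flows [1->0,2->0,1->2] -> levels [2 8 9]
Step 2: flows [1->0,2->0,2->1] -> levels [4 8 7]
Step 3: flows [1->0,2->0,1->2] -> levels [6 6 7]
Step 4: flows [0=1,2->0,2->1] -> levels [7 7 5]
Step 5: flows [0=1,0->2,1->2] -> levels [6 6 7]
  -> period-2 cycle (repeats step 3); tank 2 never drops to <=4
Tank 2 never reaches <=4 within 15 steps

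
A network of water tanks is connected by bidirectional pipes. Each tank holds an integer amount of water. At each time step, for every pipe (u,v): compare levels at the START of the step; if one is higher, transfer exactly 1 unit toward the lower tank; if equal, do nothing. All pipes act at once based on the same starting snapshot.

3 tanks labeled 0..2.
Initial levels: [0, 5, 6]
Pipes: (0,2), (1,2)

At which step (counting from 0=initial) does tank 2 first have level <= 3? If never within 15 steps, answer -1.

Step 1: flows [2->0,2->1] -> levels [1 6 4]
Step 2: flows [2->0,1->2] -> levels [2 5 4]
Step 3: flows [2->0,1->2] -> levels [3 4 4]
Step 4: flows [2->0,1=2] -> levels [4 4 3]
Tank 2 first reaches <=3 at step 4

Answer: 4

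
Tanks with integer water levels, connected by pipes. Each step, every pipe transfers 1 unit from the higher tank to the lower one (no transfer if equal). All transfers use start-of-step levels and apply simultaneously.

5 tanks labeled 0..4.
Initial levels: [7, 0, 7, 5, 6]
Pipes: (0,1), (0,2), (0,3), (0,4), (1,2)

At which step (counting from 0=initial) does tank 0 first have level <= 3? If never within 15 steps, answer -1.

Answer: 3

Derivation:
Step 1: flows [0->1,0=2,0->3,0->4,2->1] -> levels [4 2 6 6 7]
Step 2: flows [0->1,2->0,3->0,4->0,2->1] -> levels [6 4 4 5 6]
Step 3: flows [0->1,0->2,0->3,0=4,1=2] -> levels [3 5 5 6 6]
Tank 0 first reaches <=3 at step 3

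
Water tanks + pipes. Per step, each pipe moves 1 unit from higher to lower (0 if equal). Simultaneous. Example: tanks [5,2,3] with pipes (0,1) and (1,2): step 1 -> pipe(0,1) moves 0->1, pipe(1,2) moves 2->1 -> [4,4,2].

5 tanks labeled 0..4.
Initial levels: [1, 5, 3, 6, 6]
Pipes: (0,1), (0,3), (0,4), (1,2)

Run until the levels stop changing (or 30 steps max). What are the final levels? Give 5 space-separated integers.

Step 1: flows [1->0,3->0,4->0,1->2] -> levels [4 3 4 5 5]
Step 2: flows [0->1,3->0,4->0,2->1] -> levels [5 5 3 4 4]
Step 3: flows [0=1,0->3,0->4,1->2] -> levels [3 4 4 5 5]
Step 4: flows [1->0,3->0,4->0,1=2] -> levels [6 3 4 4 4]
Step 5: flows [0->1,0->3,0->4,2->1] -> levels [3 5 3 5 5]
Step 6: flows [1->0,3->0,4->0,1->2] -> levels [6 3 4 4 4]
  -> period-2 cycle: step 6 state = step 4 state; never stabilizes
  -> state at step 30: (30-4) mod 2 = 0, same as step 4 -> [6 3 4 4 4]

Answer: 6 3 4 4 4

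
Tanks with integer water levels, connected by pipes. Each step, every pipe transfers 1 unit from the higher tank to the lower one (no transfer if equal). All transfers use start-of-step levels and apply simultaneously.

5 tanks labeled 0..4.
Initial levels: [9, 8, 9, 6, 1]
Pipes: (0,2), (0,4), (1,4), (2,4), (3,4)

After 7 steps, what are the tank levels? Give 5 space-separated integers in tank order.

Answer: 8 7 8 6 4

Derivation:
Step 1: flows [0=2,0->4,1->4,2->4,3->4] -> levels [8 7 8 5 5]
Step 2: flows [0=2,0->4,1->4,2->4,3=4] -> levels [7 6 7 5 8]
Step 3: flows [0=2,4->0,4->1,4->2,4->3] -> levels [8 7 8 6 4]
Step 4: flows [0=2,0->4,1->4,2->4,3->4] -> levels [7 6 7 5 8]
  -> period-2 cycle: step 4 state = step 2 state
  -> state at step 7: (7-2) mod 2 = 1, same as step 3 -> [8 7 8 6 4]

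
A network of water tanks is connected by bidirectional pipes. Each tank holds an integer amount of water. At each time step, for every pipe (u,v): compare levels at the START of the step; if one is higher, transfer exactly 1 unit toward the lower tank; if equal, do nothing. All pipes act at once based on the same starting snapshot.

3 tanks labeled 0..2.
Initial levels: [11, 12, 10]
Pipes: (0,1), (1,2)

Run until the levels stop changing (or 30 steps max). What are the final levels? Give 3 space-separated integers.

Step 1: flows [1->0,1->2] -> levels [12 10 11]
Step 2: flows [0->1,2->1] -> levels [11 12 10]
  -> period-2 cycle: step 2 state = step 0 state; never stabilizes
  -> state at step 30: (30-0) mod 2 = 0, same as step 0 -> [11 12 10]

Answer: 11 12 10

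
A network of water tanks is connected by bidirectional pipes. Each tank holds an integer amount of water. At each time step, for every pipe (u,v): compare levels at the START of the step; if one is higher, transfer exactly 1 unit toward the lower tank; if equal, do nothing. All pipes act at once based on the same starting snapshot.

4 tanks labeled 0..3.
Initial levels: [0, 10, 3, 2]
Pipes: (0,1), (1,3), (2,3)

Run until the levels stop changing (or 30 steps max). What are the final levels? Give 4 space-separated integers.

Answer: 4 3 3 5

Derivation:
Step 1: flows [1->0,1->3,2->3] -> levels [1 8 2 4]
Step 2: flows [1->0,1->3,3->2] -> levels [2 6 3 4]
Step 3: flows [1->0,1->3,3->2] -> levels [3 4 4 4]
Step 4: flows [1->0,1=3,2=3] -> levels [4 3 4 4]
Step 5: flows [0->1,3->1,2=3] -> levels [3 5 4 3]
Step 6: flows [1->0,1->3,2->3] -> levels [4 3 3 5]
Step 7: flows [0->1,3->1,3->2] -> levels [3 5 4 3]
  -> period-2 cycle: step 7 state = step 5 state; never stabilizes
  -> state at step 30: (30-5) mod 2 = 1, same as step 6 -> [4 3 3 5]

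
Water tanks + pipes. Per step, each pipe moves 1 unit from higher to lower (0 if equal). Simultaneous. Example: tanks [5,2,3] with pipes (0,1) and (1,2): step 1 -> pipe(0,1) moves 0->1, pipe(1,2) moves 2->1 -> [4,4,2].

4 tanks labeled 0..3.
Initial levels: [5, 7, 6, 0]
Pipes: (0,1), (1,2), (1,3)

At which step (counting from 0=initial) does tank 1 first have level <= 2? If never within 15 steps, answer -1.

Answer: -1

Derivation:
Step 1: flows [1->0,1->2,1->3] -> levels [6 4 7 1]
Step 2: flows [0->1,2->1,1->3] -> levels [5 5 6 2]
Step 3: flows [0=1,2->1,1->3] -> levels [5 5 5 3]
Step 4: flows [0=1,1=2,1->3] -> levels [5 4 5 4]
Step 5: flows [0->1,2->1,1=3] -> levels [4 6 4 4]
Step 6: flows [1->0,1->2,1->3] -> levels [5 3 5 5]
Step 7: flows [0->1,2->1,3->1] -> levels [4 6 4 4]
  -> period-2 cycle (repeats step 5); tank 1 never drops to <=2
Tank 1 never reaches <=2 within 15 steps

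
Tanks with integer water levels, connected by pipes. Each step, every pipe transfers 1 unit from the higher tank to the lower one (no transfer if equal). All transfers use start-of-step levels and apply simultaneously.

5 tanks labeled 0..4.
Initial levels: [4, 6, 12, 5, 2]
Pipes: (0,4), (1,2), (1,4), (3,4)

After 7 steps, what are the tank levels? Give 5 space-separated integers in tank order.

Step 1: flows [0->4,2->1,1->4,3->4] -> levels [3 6 11 4 5]
Step 2: flows [4->0,2->1,1->4,4->3] -> levels [4 6 10 5 4]
Step 3: flows [0=4,2->1,1->4,3->4] -> levels [4 6 9 4 6]
Step 4: flows [4->0,2->1,1=4,4->3] -> levels [5 7 8 5 4]
Step 5: flows [0->4,2->1,1->4,3->4] -> levels [4 7 7 4 7]
Step 6: flows [4->0,1=2,1=4,4->3] -> levels [5 7 7 5 5]
Step 7: flows [0=4,1=2,1->4,3=4] -> levels [5 6 7 5 6]

Answer: 5 6 7 5 6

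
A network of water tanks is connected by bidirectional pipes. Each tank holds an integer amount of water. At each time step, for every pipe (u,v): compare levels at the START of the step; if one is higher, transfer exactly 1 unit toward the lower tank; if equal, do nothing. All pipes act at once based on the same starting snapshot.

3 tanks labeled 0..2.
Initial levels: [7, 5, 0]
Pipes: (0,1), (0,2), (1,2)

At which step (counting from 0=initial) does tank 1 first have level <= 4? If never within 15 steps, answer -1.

Answer: 2

Derivation:
Step 1: flows [0->1,0->2,1->2] -> levels [5 5 2]
Step 2: flows [0=1,0->2,1->2] -> levels [4 4 4]
Tank 1 first reaches <=4 at step 2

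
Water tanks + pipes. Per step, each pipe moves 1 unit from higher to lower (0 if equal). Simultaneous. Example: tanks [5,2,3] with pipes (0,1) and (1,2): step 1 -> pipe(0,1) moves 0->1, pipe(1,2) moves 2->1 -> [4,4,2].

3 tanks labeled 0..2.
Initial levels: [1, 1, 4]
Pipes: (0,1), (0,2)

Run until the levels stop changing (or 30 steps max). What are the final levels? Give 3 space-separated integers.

Step 1: flows [0=1,2->0] -> levels [2 1 3]
Step 2: flows [0->1,2->0] -> levels [2 2 2]
Step 3: flows [0=1,0=2] -> levels [2 2 2]
  -> stable (no change)

Answer: 2 2 2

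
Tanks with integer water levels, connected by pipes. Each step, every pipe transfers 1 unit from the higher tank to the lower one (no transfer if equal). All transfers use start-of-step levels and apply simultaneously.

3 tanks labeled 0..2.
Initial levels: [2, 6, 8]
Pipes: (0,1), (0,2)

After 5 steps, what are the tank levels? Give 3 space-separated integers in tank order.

Answer: 4 6 6

Derivation:
Step 1: flows [1->0,2->0] -> levels [4 5 7]
Step 2: flows [1->0,2->0] -> levels [6 4 6]
Step 3: flows [0->1,0=2] -> levels [5 5 6]
Step 4: flows [0=1,2->0] -> levels [6 5 5]
Step 5: flows [0->1,0->2] -> levels [4 6 6]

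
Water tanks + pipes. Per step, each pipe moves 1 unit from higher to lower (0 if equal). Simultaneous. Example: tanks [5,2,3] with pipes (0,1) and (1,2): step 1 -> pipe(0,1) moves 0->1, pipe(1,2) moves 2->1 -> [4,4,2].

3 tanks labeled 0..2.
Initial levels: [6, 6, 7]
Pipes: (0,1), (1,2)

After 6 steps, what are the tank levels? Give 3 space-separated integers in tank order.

Step 1: flows [0=1,2->1] -> levels [6 7 6]
Step 2: flows [1->0,1->2] -> levels [7 5 7]
Step 3: flows [0->1,2->1] -> levels [6 7 6]
  -> period-2 cycle: step 3 state = step 1 state
  -> state at step 6: (6-1) mod 2 = 1, same as step 2 -> [7 5 7]

Answer: 7 5 7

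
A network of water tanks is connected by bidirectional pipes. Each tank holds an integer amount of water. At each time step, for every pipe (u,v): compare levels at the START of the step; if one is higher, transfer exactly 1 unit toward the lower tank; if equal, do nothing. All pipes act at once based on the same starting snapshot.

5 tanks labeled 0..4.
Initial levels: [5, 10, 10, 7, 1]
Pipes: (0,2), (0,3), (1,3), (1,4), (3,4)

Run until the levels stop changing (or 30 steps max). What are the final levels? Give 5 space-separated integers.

Step 1: flows [2->0,3->0,1->3,1->4,3->4] -> levels [7 8 9 6 3]
Step 2: flows [2->0,0->3,1->3,1->4,3->4] -> levels [7 6 8 7 5]
Step 3: flows [2->0,0=3,3->1,1->4,3->4] -> levels [8 6 7 5 7]
Step 4: flows [0->2,0->3,1->3,4->1,4->3] -> levels [6 6 8 8 5]
Step 5: flows [2->0,3->0,3->1,1->4,3->4] -> levels [8 6 7 5 7]
  -> period-2 cycle: step 5 state = step 3 state; never stabilizes
  -> state at step 30: (30-3) mod 2 = 1, same as step 4 -> [6 6 8 8 5]

Answer: 6 6 8 8 5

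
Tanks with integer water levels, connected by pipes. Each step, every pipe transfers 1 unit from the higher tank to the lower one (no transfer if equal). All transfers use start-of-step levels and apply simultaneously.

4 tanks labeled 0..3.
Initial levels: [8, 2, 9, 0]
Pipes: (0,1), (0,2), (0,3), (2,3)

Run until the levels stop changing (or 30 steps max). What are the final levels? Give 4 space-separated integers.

Answer: 6 4 5 4

Derivation:
Step 1: flows [0->1,2->0,0->3,2->3] -> levels [7 3 7 2]
Step 2: flows [0->1,0=2,0->3,2->3] -> levels [5 4 6 4]
Step 3: flows [0->1,2->0,0->3,2->3] -> levels [4 5 4 6]
Step 4: flows [1->0,0=2,3->0,3->2] -> levels [6 4 5 4]
Step 5: flows [0->1,0->2,0->3,2->3] -> levels [3 5 5 6]
Step 6: flows [1->0,2->0,3->0,3->2] -> levels [6 4 5 4]
  -> period-2 cycle: step 6 state = step 4 state; never stabilizes
  -> state at step 30: (30-4) mod 2 = 0, same as step 4 -> [6 4 5 4]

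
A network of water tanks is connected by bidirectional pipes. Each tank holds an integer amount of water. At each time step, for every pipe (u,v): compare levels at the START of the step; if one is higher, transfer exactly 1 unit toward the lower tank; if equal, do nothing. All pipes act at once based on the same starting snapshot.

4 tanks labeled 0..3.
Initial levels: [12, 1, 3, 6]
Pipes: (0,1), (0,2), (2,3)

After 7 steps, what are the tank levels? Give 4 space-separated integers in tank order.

Step 1: flows [0->1,0->2,3->2] -> levels [10 2 5 5]
Step 2: flows [0->1,0->2,2=3] -> levels [8 3 6 5]
Step 3: flows [0->1,0->2,2->3] -> levels [6 4 6 6]
Step 4: flows [0->1,0=2,2=3] -> levels [5 5 6 6]
Step 5: flows [0=1,2->0,2=3] -> levels [6 5 5 6]
Step 6: flows [0->1,0->2,3->2] -> levels [4 6 7 5]
Step 7: flows [1->0,2->0,2->3] -> levels [6 5 5 6]

Answer: 6 5 5 6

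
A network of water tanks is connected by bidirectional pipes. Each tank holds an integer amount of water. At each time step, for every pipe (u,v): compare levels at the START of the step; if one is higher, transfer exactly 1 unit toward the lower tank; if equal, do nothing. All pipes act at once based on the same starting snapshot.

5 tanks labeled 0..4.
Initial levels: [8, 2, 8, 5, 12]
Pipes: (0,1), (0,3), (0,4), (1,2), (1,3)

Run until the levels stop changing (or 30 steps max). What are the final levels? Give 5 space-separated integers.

Answer: 5 9 6 7 8

Derivation:
Step 1: flows [0->1,0->3,4->0,2->1,3->1] -> levels [7 5 7 5 11]
Step 2: flows [0->1,0->3,4->0,2->1,1=3] -> levels [6 7 6 6 10]
Step 3: flows [1->0,0=3,4->0,1->2,1->3] -> levels [8 4 7 7 9]
Step 4: flows [0->1,0->3,4->0,2->1,3->1] -> levels [7 7 6 7 8]
Step 5: flows [0=1,0=3,4->0,1->2,1=3] -> levels [8 6 7 7 7]
Step 6: flows [0->1,0->3,0->4,2->1,3->1] -> levels [5 9 6 7 8]
Step 7: flows [1->0,3->0,4->0,1->2,1->3] -> levels [8 6 7 7 7]
  -> period-2 cycle: step 7 state = step 5 state; never stabilizes
  -> state at step 30: (30-5) mod 2 = 1, same as step 6 -> [5 9 6 7 8]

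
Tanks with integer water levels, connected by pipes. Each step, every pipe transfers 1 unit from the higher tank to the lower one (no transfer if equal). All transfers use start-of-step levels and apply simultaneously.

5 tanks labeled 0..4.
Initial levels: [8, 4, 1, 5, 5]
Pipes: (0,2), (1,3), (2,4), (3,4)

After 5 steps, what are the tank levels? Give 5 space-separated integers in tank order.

Answer: 5 5 4 3 6

Derivation:
Step 1: flows [0->2,3->1,4->2,3=4] -> levels [7 5 3 4 4]
Step 2: flows [0->2,1->3,4->2,3=4] -> levels [6 4 5 5 3]
Step 3: flows [0->2,3->1,2->4,3->4] -> levels [5 5 5 3 5]
Step 4: flows [0=2,1->3,2=4,4->3] -> levels [5 4 5 5 4]
Step 5: flows [0=2,3->1,2->4,3->4] -> levels [5 5 4 3 6]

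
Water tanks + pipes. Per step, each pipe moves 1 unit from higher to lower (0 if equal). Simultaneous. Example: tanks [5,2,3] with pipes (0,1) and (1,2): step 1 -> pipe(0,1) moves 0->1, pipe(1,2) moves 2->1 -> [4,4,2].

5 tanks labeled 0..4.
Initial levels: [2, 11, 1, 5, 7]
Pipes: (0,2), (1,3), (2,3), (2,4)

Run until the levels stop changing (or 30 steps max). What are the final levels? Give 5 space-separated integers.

Step 1: flows [0->2,1->3,3->2,4->2] -> levels [1 10 4 5 6]
Step 2: flows [2->0,1->3,3->2,4->2] -> levels [2 9 5 5 5]
Step 3: flows [2->0,1->3,2=3,2=4] -> levels [3 8 4 6 5]
Step 4: flows [2->0,1->3,3->2,4->2] -> levels [4 7 5 6 4]
Step 5: flows [2->0,1->3,3->2,2->4] -> levels [5 6 4 6 5]
Step 6: flows [0->2,1=3,3->2,4->2] -> levels [4 6 7 5 4]
Step 7: flows [2->0,1->3,2->3,2->4] -> levels [5 5 4 7 5]
Step 8: flows [0->2,3->1,3->2,4->2] -> levels [4 6 7 5 4]
  -> period-2 cycle: step 8 state = step 6 state; never stabilizes
  -> state at step 30: (30-6) mod 2 = 0, same as step 6 -> [4 6 7 5 4]

Answer: 4 6 7 5 4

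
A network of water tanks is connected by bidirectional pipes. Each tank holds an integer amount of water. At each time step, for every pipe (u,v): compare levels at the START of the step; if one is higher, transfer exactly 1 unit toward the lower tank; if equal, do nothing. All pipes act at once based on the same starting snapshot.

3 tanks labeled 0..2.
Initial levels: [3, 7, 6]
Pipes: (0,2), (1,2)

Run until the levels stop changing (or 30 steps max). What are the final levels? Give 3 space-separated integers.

Step 1: flows [2->0,1->2] -> levels [4 6 6]
Step 2: flows [2->0,1=2] -> levels [5 6 5]
Step 3: flows [0=2,1->2] -> levels [5 5 6]
Step 4: flows [2->0,2->1] -> levels [6 6 4]
Step 5: flows [0->2,1->2] -> levels [5 5 6]
  -> period-2 cycle: step 5 state = step 3 state; never stabilizes
  -> state at step 30: (30-3) mod 2 = 1, same as step 4 -> [6 6 4]

Answer: 6 6 4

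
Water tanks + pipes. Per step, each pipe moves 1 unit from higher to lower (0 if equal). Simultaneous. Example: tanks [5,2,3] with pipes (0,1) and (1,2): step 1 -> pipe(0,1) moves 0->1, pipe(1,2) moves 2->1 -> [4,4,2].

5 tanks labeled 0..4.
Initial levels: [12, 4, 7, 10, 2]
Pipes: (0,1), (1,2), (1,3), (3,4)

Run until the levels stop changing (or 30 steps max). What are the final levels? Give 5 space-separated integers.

Step 1: flows [0->1,2->1,3->1,3->4] -> levels [11 7 6 8 3]
Step 2: flows [0->1,1->2,3->1,3->4] -> levels [10 8 7 6 4]
Step 3: flows [0->1,1->2,1->3,3->4] -> levels [9 7 8 6 5]
Step 4: flows [0->1,2->1,1->3,3->4] -> levels [8 8 7 6 6]
Step 5: flows [0=1,1->2,1->3,3=4] -> levels [8 6 8 7 6]
Step 6: flows [0->1,2->1,3->1,3->4] -> levels [7 9 7 5 7]
Step 7: flows [1->0,1->2,1->3,4->3] -> levels [8 6 8 7 6]
  -> period-2 cycle: step 7 state = step 5 state; never stabilizes
  -> state at step 30: (30-5) mod 2 = 1, same as step 6 -> [7 9 7 5 7]

Answer: 7 9 7 5 7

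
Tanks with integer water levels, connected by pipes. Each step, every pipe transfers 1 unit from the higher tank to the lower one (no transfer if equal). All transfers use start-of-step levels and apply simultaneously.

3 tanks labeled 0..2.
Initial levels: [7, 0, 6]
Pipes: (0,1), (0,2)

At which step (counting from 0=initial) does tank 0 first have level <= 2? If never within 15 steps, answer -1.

Answer: -1

Derivation:
Step 1: flows [0->1,0->2] -> levels [5 1 7]
Step 2: flows [0->1,2->0] -> levels [5 2 6]
Step 3: flows [0->1,2->0] -> levels [5 3 5]
Step 4: flows [0->1,0=2] -> levels [4 4 5]
Step 5: flows [0=1,2->0] -> levels [5 4 4]
Step 6: flows [0->1,0->2] -> levels [3 5 5]
Step 7: flows [1->0,2->0] -> levels [5 4 4]
  -> period-2 cycle (repeats step 5); tank 0 never drops to <=2
Tank 0 never reaches <=2 within 15 steps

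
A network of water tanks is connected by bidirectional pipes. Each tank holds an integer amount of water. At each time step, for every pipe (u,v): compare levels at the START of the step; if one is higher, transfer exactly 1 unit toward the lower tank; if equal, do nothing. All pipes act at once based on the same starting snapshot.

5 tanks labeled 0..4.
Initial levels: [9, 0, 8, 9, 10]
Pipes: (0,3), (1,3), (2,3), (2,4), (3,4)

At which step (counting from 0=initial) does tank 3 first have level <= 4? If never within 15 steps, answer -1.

Answer: -1

Derivation:
Step 1: flows [0=3,3->1,3->2,4->2,4->3] -> levels [9 1 10 8 8]
Step 2: flows [0->3,3->1,2->3,2->4,3=4] -> levels [8 2 8 9 9]
Step 3: flows [3->0,3->1,3->2,4->2,3=4] -> levels [9 3 10 6 8]
Step 4: flows [0->3,3->1,2->3,2->4,4->3] -> levels [8 4 8 8 8]
Step 5: flows [0=3,3->1,2=3,2=4,3=4] -> levels [8 5 8 7 8]
Step 6: flows [0->3,3->1,2->3,2=4,4->3] -> levels [7 6 7 9 7]
Step 7: flows [3->0,3->1,3->2,2=4,3->4] -> levels [8 7 8 5 8]
Step 8: flows [0->3,1->3,2->3,2=4,4->3] -> levels [7 6 7 9 7]
  -> period-2 cycle (repeats step 6); tank 3 never drops to <=4
Tank 3 never reaches <=4 within 15 steps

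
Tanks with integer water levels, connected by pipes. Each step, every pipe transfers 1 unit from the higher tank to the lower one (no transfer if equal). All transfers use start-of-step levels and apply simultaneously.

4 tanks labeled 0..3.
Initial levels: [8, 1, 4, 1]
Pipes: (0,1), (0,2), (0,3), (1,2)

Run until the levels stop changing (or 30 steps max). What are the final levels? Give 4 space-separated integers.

Answer: 2 5 4 3

Derivation:
Step 1: flows [0->1,0->2,0->3,2->1] -> levels [5 3 4 2]
Step 2: flows [0->1,0->2,0->3,2->1] -> levels [2 5 4 3]
Step 3: flows [1->0,2->0,3->0,1->2] -> levels [5 3 4 2]
  -> period-2 cycle: step 3 state = step 1 state; never stabilizes
  -> state at step 30: (30-1) mod 2 = 1, same as step 2 -> [2 5 4 3]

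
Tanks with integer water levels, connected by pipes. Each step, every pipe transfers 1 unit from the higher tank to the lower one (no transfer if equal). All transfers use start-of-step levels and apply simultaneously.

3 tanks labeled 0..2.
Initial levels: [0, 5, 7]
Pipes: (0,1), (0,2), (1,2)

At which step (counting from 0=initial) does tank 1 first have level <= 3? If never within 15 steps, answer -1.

Answer: -1

Derivation:
Step 1: flows [1->0,2->0,2->1] -> levels [2 5 5]
Step 2: flows [1->0,2->0,1=2] -> levels [4 4 4]
Step 3: flows [0=1,0=2,1=2] -> levels [4 4 4]
  -> stable; tank 1 stays at 4 > 3
Tank 1 never reaches <=3 within 15 steps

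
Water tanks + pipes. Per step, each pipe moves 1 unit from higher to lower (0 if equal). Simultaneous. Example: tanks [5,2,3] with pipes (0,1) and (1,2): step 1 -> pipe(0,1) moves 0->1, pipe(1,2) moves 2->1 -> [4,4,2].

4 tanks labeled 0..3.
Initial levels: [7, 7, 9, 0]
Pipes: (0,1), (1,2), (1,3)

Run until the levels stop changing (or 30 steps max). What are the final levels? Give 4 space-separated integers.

Answer: 6 7 6 4

Derivation:
Step 1: flows [0=1,2->1,1->3] -> levels [7 7 8 1]
Step 2: flows [0=1,2->1,1->3] -> levels [7 7 7 2]
Step 3: flows [0=1,1=2,1->3] -> levels [7 6 7 3]
Step 4: flows [0->1,2->1,1->3] -> levels [6 7 6 4]
Step 5: flows [1->0,1->2,1->3] -> levels [7 4 7 5]
Step 6: flows [0->1,2->1,3->1] -> levels [6 7 6 4]
  -> period-2 cycle: step 6 state = step 4 state; never stabilizes
  -> state at step 30: (30-4) mod 2 = 0, same as step 4 -> [6 7 6 4]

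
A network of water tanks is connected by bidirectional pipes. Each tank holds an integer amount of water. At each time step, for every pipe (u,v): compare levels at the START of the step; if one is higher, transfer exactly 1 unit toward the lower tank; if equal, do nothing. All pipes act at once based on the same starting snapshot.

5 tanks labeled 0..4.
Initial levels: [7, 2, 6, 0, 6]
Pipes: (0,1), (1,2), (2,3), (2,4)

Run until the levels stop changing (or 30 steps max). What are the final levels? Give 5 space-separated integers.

Answer: 4 6 2 4 5

Derivation:
Step 1: flows [0->1,2->1,2->3,2=4] -> levels [6 4 4 1 6]
Step 2: flows [0->1,1=2,2->3,4->2] -> levels [5 5 4 2 5]
Step 3: flows [0=1,1->2,2->3,4->2] -> levels [5 4 5 3 4]
Step 4: flows [0->1,2->1,2->3,2->4] -> levels [4 6 2 4 5]
Step 5: flows [1->0,1->2,3->2,4->2] -> levels [5 4 5 3 4]
  -> period-2 cycle: step 5 state = step 3 state; never stabilizes
  -> state at step 30: (30-3) mod 2 = 1, same as step 4 -> [4 6 2 4 5]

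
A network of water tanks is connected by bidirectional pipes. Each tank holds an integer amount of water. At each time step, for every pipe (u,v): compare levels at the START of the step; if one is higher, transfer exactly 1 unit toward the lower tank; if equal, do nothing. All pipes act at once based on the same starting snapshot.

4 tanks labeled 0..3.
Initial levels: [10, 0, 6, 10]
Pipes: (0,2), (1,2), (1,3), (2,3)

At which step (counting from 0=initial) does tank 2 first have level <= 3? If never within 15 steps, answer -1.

Step 1: flows [0->2,2->1,3->1,3->2] -> levels [9 2 7 8]
Step 2: flows [0->2,2->1,3->1,3->2] -> levels [8 4 8 6]
Step 3: flows [0=2,2->1,3->1,2->3] -> levels [8 6 6 6]
Step 4: flows [0->2,1=2,1=3,2=3] -> levels [7 6 7 6]
Step 5: flows [0=2,2->1,1=3,2->3] -> levels [7 7 5 7]
Step 6: flows [0->2,1->2,1=3,3->2] -> levels [6 6 8 6]
Step 7: flows [2->0,2->1,1=3,2->3] -> levels [7 7 5 7]
  -> period-2 cycle (repeats step 5); tank 2 never drops to <=3
Tank 2 never reaches <=3 within 15 steps

Answer: -1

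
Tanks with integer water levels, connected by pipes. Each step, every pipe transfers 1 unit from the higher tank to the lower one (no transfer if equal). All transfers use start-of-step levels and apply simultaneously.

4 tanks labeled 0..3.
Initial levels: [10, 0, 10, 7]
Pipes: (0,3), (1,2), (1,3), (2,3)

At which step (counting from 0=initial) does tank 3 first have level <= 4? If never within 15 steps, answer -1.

Step 1: flows [0->3,2->1,3->1,2->3] -> levels [9 2 8 8]
Step 2: flows [0->3,2->1,3->1,2=3] -> levels [8 4 7 8]
Step 3: flows [0=3,2->1,3->1,3->2] -> levels [8 6 7 6]
Step 4: flows [0->3,2->1,1=3,2->3] -> levels [7 7 5 8]
Step 5: flows [3->0,1->2,3->1,3->2] -> levels [8 7 7 5]
Step 6: flows [0->3,1=2,1->3,2->3] -> levels [7 6 6 8]
Step 7: flows [3->0,1=2,3->1,3->2] -> levels [8 7 7 5]
  -> period-2 cycle (repeats step 5); tank 3 never drops to <=4
Tank 3 never reaches <=4 within 15 steps

Answer: -1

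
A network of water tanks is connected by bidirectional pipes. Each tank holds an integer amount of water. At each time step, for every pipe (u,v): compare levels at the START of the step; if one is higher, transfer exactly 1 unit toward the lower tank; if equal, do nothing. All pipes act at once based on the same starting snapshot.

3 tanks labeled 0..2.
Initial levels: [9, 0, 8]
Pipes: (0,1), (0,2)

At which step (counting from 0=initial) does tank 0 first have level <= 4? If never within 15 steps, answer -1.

Answer: -1

Derivation:
Step 1: flows [0->1,0->2] -> levels [7 1 9]
Step 2: flows [0->1,2->0] -> levels [7 2 8]
Step 3: flows [0->1,2->0] -> levels [7 3 7]
Step 4: flows [0->1,0=2] -> levels [6 4 7]
Step 5: flows [0->1,2->0] -> levels [6 5 6]
Step 6: flows [0->1,0=2] -> levels [5 6 6]
Step 7: flows [1->0,2->0] -> levels [7 5 5]
Step 8: flows [0->1,0->2] -> levels [5 6 6]
  -> period-2 cycle (repeats step 6); tank 0 never drops to <=4
Tank 0 never reaches <=4 within 15 steps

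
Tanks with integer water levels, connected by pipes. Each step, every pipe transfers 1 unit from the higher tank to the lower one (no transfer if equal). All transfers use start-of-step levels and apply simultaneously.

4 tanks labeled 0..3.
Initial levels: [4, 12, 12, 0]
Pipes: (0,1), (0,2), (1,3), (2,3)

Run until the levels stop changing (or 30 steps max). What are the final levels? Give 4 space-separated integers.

Answer: 6 7 7 8

Derivation:
Step 1: flows [1->0,2->0,1->3,2->3] -> levels [6 10 10 2]
Step 2: flows [1->0,2->0,1->3,2->3] -> levels [8 8 8 4]
Step 3: flows [0=1,0=2,1->3,2->3] -> levels [8 7 7 6]
Step 4: flows [0->1,0->2,1->3,2->3] -> levels [6 7 7 8]
Step 5: flows [1->0,2->0,3->1,3->2] -> levels [8 7 7 6]
  -> period-2 cycle: step 5 state = step 3 state; never stabilizes
  -> state at step 30: (30-3) mod 2 = 1, same as step 4 -> [6 7 7 8]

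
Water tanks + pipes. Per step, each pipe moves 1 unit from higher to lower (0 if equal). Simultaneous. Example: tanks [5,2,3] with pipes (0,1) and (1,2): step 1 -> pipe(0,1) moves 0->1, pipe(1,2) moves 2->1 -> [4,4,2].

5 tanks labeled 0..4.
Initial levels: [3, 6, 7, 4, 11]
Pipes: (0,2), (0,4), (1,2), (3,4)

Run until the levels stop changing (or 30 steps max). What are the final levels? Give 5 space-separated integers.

Answer: 5 6 7 6 7

Derivation:
Step 1: flows [2->0,4->0,2->1,4->3] -> levels [5 7 5 5 9]
Step 2: flows [0=2,4->0,1->2,4->3] -> levels [6 6 6 6 7]
Step 3: flows [0=2,4->0,1=2,4->3] -> levels [7 6 6 7 5]
Step 4: flows [0->2,0->4,1=2,3->4] -> levels [5 6 7 6 7]
Step 5: flows [2->0,4->0,2->1,4->3] -> levels [7 7 5 7 5]
Step 6: flows [0->2,0->4,1->2,3->4] -> levels [5 6 7 6 7]
  -> period-2 cycle: step 6 state = step 4 state; never stabilizes
  -> state at step 30: (30-4) mod 2 = 0, same as step 4 -> [5 6 7 6 7]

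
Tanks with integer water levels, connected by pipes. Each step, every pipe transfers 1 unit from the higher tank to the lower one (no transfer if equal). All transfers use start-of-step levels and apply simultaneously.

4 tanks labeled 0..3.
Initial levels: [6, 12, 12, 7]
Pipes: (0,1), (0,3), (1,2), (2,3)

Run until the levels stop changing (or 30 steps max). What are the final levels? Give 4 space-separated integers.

Step 1: flows [1->0,3->0,1=2,2->3] -> levels [8 11 11 7]
Step 2: flows [1->0,0->3,1=2,2->3] -> levels [8 10 10 9]
Step 3: flows [1->0,3->0,1=2,2->3] -> levels [10 9 9 9]
Step 4: flows [0->1,0->3,1=2,2=3] -> levels [8 10 9 10]
Step 5: flows [1->0,3->0,1->2,3->2] -> levels [10 8 11 8]
Step 6: flows [0->1,0->3,2->1,2->3] -> levels [8 10 9 10]
  -> period-2 cycle: step 6 state = step 4 state; never stabilizes
  -> state at step 30: (30-4) mod 2 = 0, same as step 4 -> [8 10 9 10]

Answer: 8 10 9 10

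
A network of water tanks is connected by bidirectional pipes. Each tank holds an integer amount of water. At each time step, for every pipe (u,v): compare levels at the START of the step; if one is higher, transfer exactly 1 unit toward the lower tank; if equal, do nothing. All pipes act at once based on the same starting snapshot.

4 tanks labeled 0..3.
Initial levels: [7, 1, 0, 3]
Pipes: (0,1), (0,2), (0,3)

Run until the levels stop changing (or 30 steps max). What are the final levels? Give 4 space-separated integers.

Step 1: flows [0->1,0->2,0->3] -> levels [4 2 1 4]
Step 2: flows [0->1,0->2,0=3] -> levels [2 3 2 4]
Step 3: flows [1->0,0=2,3->0] -> levels [4 2 2 3]
Step 4: flows [0->1,0->2,0->3] -> levels [1 3 3 4]
Step 5: flows [1->0,2->0,3->0] -> levels [4 2 2 3]
  -> period-2 cycle: step 5 state = step 3 state; never stabilizes
  -> state at step 30: (30-3) mod 2 = 1, same as step 4 -> [1 3 3 4]

Answer: 1 3 3 4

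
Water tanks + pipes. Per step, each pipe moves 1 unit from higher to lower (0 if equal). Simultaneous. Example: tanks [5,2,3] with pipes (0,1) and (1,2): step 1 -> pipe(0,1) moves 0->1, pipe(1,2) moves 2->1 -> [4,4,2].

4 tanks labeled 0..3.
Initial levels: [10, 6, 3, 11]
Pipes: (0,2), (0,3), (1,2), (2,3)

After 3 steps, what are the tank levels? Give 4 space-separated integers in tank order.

Answer: 8 7 8 7

Derivation:
Step 1: flows [0->2,3->0,1->2,3->2] -> levels [10 5 6 9]
Step 2: flows [0->2,0->3,2->1,3->2] -> levels [8 6 7 9]
Step 3: flows [0->2,3->0,2->1,3->2] -> levels [8 7 8 7]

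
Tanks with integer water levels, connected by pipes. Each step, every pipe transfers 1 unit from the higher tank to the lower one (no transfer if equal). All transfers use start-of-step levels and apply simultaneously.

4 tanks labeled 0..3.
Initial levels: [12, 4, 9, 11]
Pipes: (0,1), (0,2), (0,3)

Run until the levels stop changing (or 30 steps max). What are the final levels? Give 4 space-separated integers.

Step 1: flows [0->1,0->2,0->3] -> levels [9 5 10 12]
Step 2: flows [0->1,2->0,3->0] -> levels [10 6 9 11]
Step 3: flows [0->1,0->2,3->0] -> levels [9 7 10 10]
Step 4: flows [0->1,2->0,3->0] -> levels [10 8 9 9]
Step 5: flows [0->1,0->2,0->3] -> levels [7 9 10 10]
Step 6: flows [1->0,2->0,3->0] -> levels [10 8 9 9]
  -> period-2 cycle: step 6 state = step 4 state; never stabilizes
  -> state at step 30: (30-4) mod 2 = 0, same as step 4 -> [10 8 9 9]

Answer: 10 8 9 9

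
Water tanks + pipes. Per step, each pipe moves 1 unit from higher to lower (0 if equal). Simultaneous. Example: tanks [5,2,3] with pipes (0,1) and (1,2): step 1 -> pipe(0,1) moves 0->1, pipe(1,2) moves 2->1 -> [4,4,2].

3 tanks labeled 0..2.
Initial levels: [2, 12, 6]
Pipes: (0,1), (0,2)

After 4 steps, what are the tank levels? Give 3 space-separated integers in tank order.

Answer: 6 8 6

Derivation:
Step 1: flows [1->0,2->0] -> levels [4 11 5]
Step 2: flows [1->0,2->0] -> levels [6 10 4]
Step 3: flows [1->0,0->2] -> levels [6 9 5]
Step 4: flows [1->0,0->2] -> levels [6 8 6]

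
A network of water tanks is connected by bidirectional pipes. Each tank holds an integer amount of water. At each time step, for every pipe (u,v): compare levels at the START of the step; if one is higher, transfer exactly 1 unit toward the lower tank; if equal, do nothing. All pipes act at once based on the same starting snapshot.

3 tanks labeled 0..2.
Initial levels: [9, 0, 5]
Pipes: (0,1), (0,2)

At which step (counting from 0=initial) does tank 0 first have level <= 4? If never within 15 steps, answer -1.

Answer: 5

Derivation:
Step 1: flows [0->1,0->2] -> levels [7 1 6]
Step 2: flows [0->1,0->2] -> levels [5 2 7]
Step 3: flows [0->1,2->0] -> levels [5 3 6]
Step 4: flows [0->1,2->0] -> levels [5 4 5]
Step 5: flows [0->1,0=2] -> levels [4 5 5]
Tank 0 first reaches <=4 at step 5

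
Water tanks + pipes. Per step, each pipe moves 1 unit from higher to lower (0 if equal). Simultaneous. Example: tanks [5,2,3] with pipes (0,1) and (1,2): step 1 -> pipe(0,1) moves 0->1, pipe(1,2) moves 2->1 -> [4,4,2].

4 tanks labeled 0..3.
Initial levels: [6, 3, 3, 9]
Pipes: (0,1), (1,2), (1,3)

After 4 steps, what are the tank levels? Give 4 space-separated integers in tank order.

Step 1: flows [0->1,1=2,3->1] -> levels [5 5 3 8]
Step 2: flows [0=1,1->2,3->1] -> levels [5 5 4 7]
Step 3: flows [0=1,1->2,3->1] -> levels [5 5 5 6]
Step 4: flows [0=1,1=2,3->1] -> levels [5 6 5 5]

Answer: 5 6 5 5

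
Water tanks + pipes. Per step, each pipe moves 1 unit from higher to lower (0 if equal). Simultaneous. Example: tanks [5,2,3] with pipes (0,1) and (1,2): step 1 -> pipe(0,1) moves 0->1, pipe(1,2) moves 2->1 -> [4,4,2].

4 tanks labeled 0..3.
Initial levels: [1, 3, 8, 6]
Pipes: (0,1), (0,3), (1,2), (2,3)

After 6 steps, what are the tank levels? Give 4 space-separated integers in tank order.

Answer: 4 4 5 5

Derivation:
Step 1: flows [1->0,3->0,2->1,2->3] -> levels [3 3 6 6]
Step 2: flows [0=1,3->0,2->1,2=3] -> levels [4 4 5 5]
Step 3: flows [0=1,3->0,2->1,2=3] -> levels [5 5 4 4]
Step 4: flows [0=1,0->3,1->2,2=3] -> levels [4 4 5 5]
  -> period-2 cycle: step 4 state = step 2 state
  -> state at step 6: (6-2) mod 2 = 0, same as step 2 -> [4 4 5 5]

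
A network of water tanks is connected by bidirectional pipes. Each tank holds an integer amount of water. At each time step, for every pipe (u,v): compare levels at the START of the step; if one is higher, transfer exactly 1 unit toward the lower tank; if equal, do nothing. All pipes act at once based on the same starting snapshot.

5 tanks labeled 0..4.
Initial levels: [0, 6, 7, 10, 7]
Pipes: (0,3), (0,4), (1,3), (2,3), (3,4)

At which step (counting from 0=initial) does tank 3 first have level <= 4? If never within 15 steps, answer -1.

Step 1: flows [3->0,4->0,3->1,3->2,3->4] -> levels [2 7 8 6 7]
Step 2: flows [3->0,4->0,1->3,2->3,4->3] -> levels [4 6 7 8 5]
Step 3: flows [3->0,4->0,3->1,3->2,3->4] -> levels [6 7 8 4 5]
Tank 3 first reaches <=4 at step 3

Answer: 3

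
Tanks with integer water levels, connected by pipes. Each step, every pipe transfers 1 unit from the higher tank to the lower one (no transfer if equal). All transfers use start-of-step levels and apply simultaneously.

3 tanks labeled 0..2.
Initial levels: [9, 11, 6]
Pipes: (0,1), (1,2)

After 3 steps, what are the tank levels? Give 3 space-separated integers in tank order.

Answer: 9 8 9

Derivation:
Step 1: flows [1->0,1->2] -> levels [10 9 7]
Step 2: flows [0->1,1->2] -> levels [9 9 8]
Step 3: flows [0=1,1->2] -> levels [9 8 9]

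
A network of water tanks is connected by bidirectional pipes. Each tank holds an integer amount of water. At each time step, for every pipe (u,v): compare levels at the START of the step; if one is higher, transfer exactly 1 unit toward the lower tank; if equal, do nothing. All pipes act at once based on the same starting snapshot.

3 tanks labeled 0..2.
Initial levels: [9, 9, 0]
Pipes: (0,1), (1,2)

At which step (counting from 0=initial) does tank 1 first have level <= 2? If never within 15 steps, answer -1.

Step 1: flows [0=1,1->2] -> levels [9 8 1]
Step 2: flows [0->1,1->2] -> levels [8 8 2]
Step 3: flows [0=1,1->2] -> levels [8 7 3]
Step 4: flows [0->1,1->2] -> levels [7 7 4]
Step 5: flows [0=1,1->2] -> levels [7 6 5]
Step 6: flows [0->1,1->2] -> levels [6 6 6]
Step 7: flows [0=1,1=2] -> levels [6 6 6]
  -> stable; tank 1 stays at 6 > 2
Tank 1 never reaches <=2 within 15 steps

Answer: -1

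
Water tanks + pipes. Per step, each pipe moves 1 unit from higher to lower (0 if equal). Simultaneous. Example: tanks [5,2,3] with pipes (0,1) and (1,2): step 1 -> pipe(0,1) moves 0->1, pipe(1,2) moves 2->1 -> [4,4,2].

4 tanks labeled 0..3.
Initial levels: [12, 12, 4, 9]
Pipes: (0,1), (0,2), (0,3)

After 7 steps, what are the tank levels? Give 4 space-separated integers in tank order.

Answer: 10 9 9 9

Derivation:
Step 1: flows [0=1,0->2,0->3] -> levels [10 12 5 10]
Step 2: flows [1->0,0->2,0=3] -> levels [10 11 6 10]
Step 3: flows [1->0,0->2,0=3] -> levels [10 10 7 10]
Step 4: flows [0=1,0->2,0=3] -> levels [9 10 8 10]
Step 5: flows [1->0,0->2,3->0] -> levels [10 9 9 9]
Step 6: flows [0->1,0->2,0->3] -> levels [7 10 10 10]
Step 7: flows [1->0,2->0,3->0] -> levels [10 9 9 9]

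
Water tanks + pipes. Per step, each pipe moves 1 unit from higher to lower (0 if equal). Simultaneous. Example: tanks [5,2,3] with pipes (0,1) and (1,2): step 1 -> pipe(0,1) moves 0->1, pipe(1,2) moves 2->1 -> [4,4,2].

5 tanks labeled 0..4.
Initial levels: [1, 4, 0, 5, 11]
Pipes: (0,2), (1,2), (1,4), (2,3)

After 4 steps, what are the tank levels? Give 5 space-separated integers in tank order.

Step 1: flows [0->2,1->2,4->1,3->2] -> levels [0 4 3 4 10]
Step 2: flows [2->0,1->2,4->1,3->2] -> levels [1 4 4 3 9]
Step 3: flows [2->0,1=2,4->1,2->3] -> levels [2 5 2 4 8]
Step 4: flows [0=2,1->2,4->1,3->2] -> levels [2 5 4 3 7]

Answer: 2 5 4 3 7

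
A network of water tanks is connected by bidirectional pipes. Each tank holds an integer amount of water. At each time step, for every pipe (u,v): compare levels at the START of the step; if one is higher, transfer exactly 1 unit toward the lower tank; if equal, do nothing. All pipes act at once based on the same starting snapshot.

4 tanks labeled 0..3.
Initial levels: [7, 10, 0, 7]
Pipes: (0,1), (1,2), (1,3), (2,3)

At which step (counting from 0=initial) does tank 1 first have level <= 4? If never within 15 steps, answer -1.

Answer: -1

Derivation:
Step 1: flows [1->0,1->2,1->3,3->2] -> levels [8 7 2 7]
Step 2: flows [0->1,1->2,1=3,3->2] -> levels [7 7 4 6]
Step 3: flows [0=1,1->2,1->3,3->2] -> levels [7 5 6 6]
Step 4: flows [0->1,2->1,3->1,2=3] -> levels [6 8 5 5]
Step 5: flows [1->0,1->2,1->3,2=3] -> levels [7 5 6 6]
  -> period-2 cycle (repeats step 3); tank 1 never drops to <=4
Tank 1 never reaches <=4 within 15 steps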